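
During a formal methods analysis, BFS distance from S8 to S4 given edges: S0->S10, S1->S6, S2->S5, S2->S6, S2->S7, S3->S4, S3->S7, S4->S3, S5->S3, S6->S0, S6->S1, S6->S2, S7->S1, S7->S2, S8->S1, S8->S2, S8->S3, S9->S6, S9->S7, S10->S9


BFS layer-by-layer from S8:
  dist 0: {S8}
  dist 1: {S1, S2, S3}
  dist 2: {S4, S5, S6, S7}
  -> S4 reached at distance 2
Shortest path length = 2

2


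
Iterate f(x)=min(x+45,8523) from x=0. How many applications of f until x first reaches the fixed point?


Step 1: x=0, cap=8523, increment=45
Step 2: x grows by 45 each step until capped at 8523; fixed point is x=8523
Step 3: iterations = ceil(8523/45) = 190

190


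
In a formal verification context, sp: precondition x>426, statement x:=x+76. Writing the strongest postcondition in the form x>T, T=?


Formula: sp(P, x:=E) = exists old_x. (x = E[old_x/x]) AND P[old_x/x] (old_x is the value of x before the assignment; eliminate old_x by solving x = E[old_x/x] for old_x)
Step 1: Precondition P: x>426, i.e. old_x > 426
Step 2: Assignment gives x = old_x + 76, so old_x = x - 76
Step 3: Substitute into P: x - 76 > 426
Step 4: Simplify: x > 426+76 = 502

502


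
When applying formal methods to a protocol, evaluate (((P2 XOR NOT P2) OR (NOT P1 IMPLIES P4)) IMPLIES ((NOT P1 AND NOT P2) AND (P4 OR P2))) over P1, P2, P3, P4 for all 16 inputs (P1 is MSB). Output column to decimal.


Formula: (((P2 XOR NOT P2) OR (NOT P1 IMPLIES P4)) IMPLIES ((NOT P1 AND NOT P2) AND (P4 OR P2))) over P1, P2, P3, P4 (16 rows)
Evaluate each row (bits = P1,P2,P3,P4, MSB first):
  row 0 [0000]: (((0 XOR NOT 0) OR (NOT 0 IMPLIES 0)) IMPLIES ((NOT 0 AND NOT 0) AND (0 OR 0))) -> 0
  row 1 [0001]: (((0 XOR NOT 0) OR (NOT 0 IMPLIES 1)) IMPLIES ((NOT 0 AND NOT 0) AND (1 OR 0))) -> 1
  row 2 [0010]: (((0 XOR NOT 0) OR (NOT 0 IMPLIES 0)) IMPLIES ((NOT 0 AND NOT 0) AND (0 OR 0))) -> 0
  row 3 [0011]: (((0 XOR NOT 0) OR (NOT 0 IMPLIES 1)) IMPLIES ((NOT 0 AND NOT 0) AND (1 OR 0))) -> 1
  row 4 [0100]: (((1 XOR NOT 1) OR (NOT 0 IMPLIES 0)) IMPLIES ((NOT 0 AND NOT 1) AND (0 OR 1))) -> 0
  row 5 [0101]: (((1 XOR NOT 1) OR (NOT 0 IMPLIES 1)) IMPLIES ((NOT 0 AND NOT 1) AND (1 OR 1))) -> 0
  row 6 [0110]: (((1 XOR NOT 1) OR (NOT 0 IMPLIES 0)) IMPLIES ((NOT 0 AND NOT 1) AND (0 OR 1))) -> 0
  row 7 [0111]: (((1 XOR NOT 1) OR (NOT 0 IMPLIES 1)) IMPLIES ((NOT 0 AND NOT 1) AND (1 OR 1))) -> 0
  row 8 [1000]: (((0 XOR NOT 0) OR (NOT 1 IMPLIES 0)) IMPLIES ((NOT 1 AND NOT 0) AND (0 OR 0))) -> 0
  row 9 [1001]: (((0 XOR NOT 0) OR (NOT 1 IMPLIES 1)) IMPLIES ((NOT 1 AND NOT 0) AND (1 OR 0))) -> 0
  row 10 [1010]: (((0 XOR NOT 0) OR (NOT 1 IMPLIES 0)) IMPLIES ((NOT 1 AND NOT 0) AND (0 OR 0))) -> 0
  row 11 [1011]: (((0 XOR NOT 0) OR (NOT 1 IMPLIES 1)) IMPLIES ((NOT 1 AND NOT 0) AND (1 OR 0))) -> 0
  row 12 [1100]: (((1 XOR NOT 1) OR (NOT 1 IMPLIES 0)) IMPLIES ((NOT 1 AND NOT 1) AND (0 OR 1))) -> 0
  row 13 [1101]: (((1 XOR NOT 1) OR (NOT 1 IMPLIES 1)) IMPLIES ((NOT 1 AND NOT 1) AND (1 OR 1))) -> 0
  row 14 [1110]: (((1 XOR NOT 1) OR (NOT 1 IMPLIES 0)) IMPLIES ((NOT 1 AND NOT 1) AND (0 OR 1))) -> 0
  row 15 [1111]: (((1 XOR NOT 1) OR (NOT 1 IMPLIES 1)) IMPLIES ((NOT 1 AND NOT 1) AND (1 OR 1))) -> 0
Full result column, 4 rows per line (P1,P2 fixed per line; P3,P4 runs 00..11 left to right):
  rows 0-3 [P1,P2=00]: 0101  = hex 5
  rows 4-7 [P1,P2=01]: 0000  = hex 0
  rows 8-11 [P1,P2=10]: 0000  = hex 0
  rows 12-15 [P1,P2=11]: 0000  = hex 0
Output column (row 0 .. row 15) = 0101000000000000
Output column grouped in 4s = 0101 0000 0000 0000 = 0x5000
Convert to decimal digit by digit (value = value*16 + digit):
  5 -> 5
  5*16 + 0 = 80
  80*16 + 0 = 1280
  1280*16 + 0 = 20480
Decimal = 20480

20480


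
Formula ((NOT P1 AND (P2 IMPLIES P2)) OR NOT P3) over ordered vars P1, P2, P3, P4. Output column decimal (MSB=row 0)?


Formula: ((NOT P1 AND (P2 IMPLIES P2)) OR NOT P3) over P1, P2, P3, P4 (16 rows)
Evaluate each row (bits = P1,P2,P3,P4, MSB first):
  row 0 [0000]: ((NOT 0 AND (0 IMPLIES 0)) OR NOT 0) -> 1
  row 1 [0001]: ((NOT 0 AND (0 IMPLIES 0)) OR NOT 0) -> 1
  row 2 [0010]: ((NOT 0 AND (0 IMPLIES 0)) OR NOT 1) -> 1
  row 3 [0011]: ((NOT 0 AND (0 IMPLIES 0)) OR NOT 1) -> 1
  row 4 [0100]: ((NOT 0 AND (1 IMPLIES 1)) OR NOT 0) -> 1
  row 5 [0101]: ((NOT 0 AND (1 IMPLIES 1)) OR NOT 0) -> 1
  row 6 [0110]: ((NOT 0 AND (1 IMPLIES 1)) OR NOT 1) -> 1
  row 7 [0111]: ((NOT 0 AND (1 IMPLIES 1)) OR NOT 1) -> 1
  row 8 [1000]: ((NOT 1 AND (0 IMPLIES 0)) OR NOT 0) -> 1
  row 9 [1001]: ((NOT 1 AND (0 IMPLIES 0)) OR NOT 0) -> 1
  row 10 [1010]: ((NOT 1 AND (0 IMPLIES 0)) OR NOT 1) -> 0
  row 11 [1011]: ((NOT 1 AND (0 IMPLIES 0)) OR NOT 1) -> 0
  row 12 [1100]: ((NOT 1 AND (1 IMPLIES 1)) OR NOT 0) -> 1
  row 13 [1101]: ((NOT 1 AND (1 IMPLIES 1)) OR NOT 0) -> 1
  row 14 [1110]: ((NOT 1 AND (1 IMPLIES 1)) OR NOT 1) -> 0
  row 15 [1111]: ((NOT 1 AND (1 IMPLIES 1)) OR NOT 1) -> 0
Full result column, 4 rows per line (P1,P2 fixed per line; P3,P4 runs 00..11 left to right):
  rows 0-3 [P1,P2=00]: 1111  = hex F
  rows 4-7 [P1,P2=01]: 1111  = hex F
  rows 8-11 [P1,P2=10]: 1100  = hex C
  rows 12-15 [P1,P2=11]: 1100  = hex C
Output column (row 0 .. row 15) = 1111111111001100
Output column grouped in 4s = 1111 1111 1100 1100 = 0xFFCC
Convert to decimal digit by digit (value = value*16 + digit):
  F -> 15
  15*16 + 15 (F) = 255
  255*16 + 12 (C) = 4092
  4092*16 + 12 (C) = 65484
Decimal = 65484

65484


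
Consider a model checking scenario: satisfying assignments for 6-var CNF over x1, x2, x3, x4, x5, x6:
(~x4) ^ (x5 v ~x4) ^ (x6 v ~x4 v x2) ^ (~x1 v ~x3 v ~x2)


CNF with 4 clauses over 6 vars (64 assignments).
An assignment satisfies CNF iff every clause has >=1 true literal.
Check each row (bits = x1,x2,x3,x4,x5,x6; clause T/F shown):
  row 0 [000000]: clauses=TTTT -> 1
  row 1 [000001]: clauses=TTTT -> 1
  row 2 [000010]: clauses=TTTT -> 1
  row 3 [000011]: clauses=TTTT -> 1
  row 4 [000100]: clauses=FFFT -> 0
  (every remaining row is evaluated the same way; all 64 results are listed next)
Full result column, 8 rows per line (x1,x2,x3 fixed per line; x4,x5,x6 runs 000..111 left to right):
  rows 0-7 [x1,x2,x3=000]: 11110000  (ones: 4)
  rows 8-15 [x1,x2,x3=001]: 11110000  (ones: 4)
  rows 16-23 [x1,x2,x3=010]: 11110000  (ones: 4)
  rows 24-31 [x1,x2,x3=011]: 11110000  (ones: 4)
  rows 32-39 [x1,x2,x3=100]: 11110000  (ones: 4)
  rows 40-47 [x1,x2,x3=101]: 11110000  (ones: 4)
  rows 48-55 [x1,x2,x3=110]: 11110000  (ones: 4)
  rows 56-63 [x1,x2,x3=111]: 00000000  (ones: 0)
Satisfying assignments = 4+4+4+4+4+4+4+0 = 28

28


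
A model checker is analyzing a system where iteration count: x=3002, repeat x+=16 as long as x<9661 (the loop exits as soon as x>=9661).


Step 1: x goes from 3002 toward 9661 by 16; the body runs while x<9661, so iterations = ceil((bound-start)/step)
Step 2: Distance=6659
Step 3: ceil(6659/16)=417

417


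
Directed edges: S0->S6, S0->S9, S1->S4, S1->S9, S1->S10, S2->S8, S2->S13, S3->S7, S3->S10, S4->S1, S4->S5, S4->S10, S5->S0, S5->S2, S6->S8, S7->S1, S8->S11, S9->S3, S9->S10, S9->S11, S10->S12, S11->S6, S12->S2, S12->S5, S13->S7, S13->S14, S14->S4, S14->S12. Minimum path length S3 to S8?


BFS layer-by-layer from S3:
  dist 0: {S3}
  dist 1: {S7, S10}
  dist 2: {S1, S12}
  dist 3: {S2, S4, S5, S9}
  dist 4: {S0, S8, S11, S13}
  -> S8 reached at distance 4
Shortest path length = 4

4


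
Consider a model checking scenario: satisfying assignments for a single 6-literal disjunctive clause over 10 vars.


Step 1: Total=2^10=1024
Step 2: Unsat when all 6 false: 2^4=16
Step 3: Sat=1024-16=1008

1008


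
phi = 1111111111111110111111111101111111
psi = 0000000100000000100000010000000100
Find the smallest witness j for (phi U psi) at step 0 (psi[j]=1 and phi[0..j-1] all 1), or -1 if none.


(phi U psi) at 0: need smallest j with psi[j]=1 and phi[i]=1 for all i in [0,j).
Scan from step 0:
  step 0: phi=1, psi=0 -> continue
  step 1: phi=1, psi=0 -> continue
  step 2: phi=1, psi=0 -> continue
  step 3: phi=1, psi=0 -> continue
  step 7: psi=1 and phi held for [0,7) -> witness found
Witness step = 7

7


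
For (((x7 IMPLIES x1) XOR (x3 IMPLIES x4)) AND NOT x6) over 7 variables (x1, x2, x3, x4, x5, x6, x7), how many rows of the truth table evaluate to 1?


Formula: (((x7 IMPLIES x1) XOR (x3 IMPLIES x4)) AND NOT x6) over 7 vars (128 rows)
Evaluate each row (x1, x2, x3, x4, x5, x6, x7 as bits, MSB first):
  row 0 [0000000]: (((0 IMPLIES 0) XOR (0 IMPLIES 0)) AND NOT 0) -> 0
  row 1 [0000001]: (((1 IMPLIES 0) XOR (0 IMPLIES 0)) AND NOT 0) -> 1
  row 2 [0000010]: (((0 IMPLIES 0) XOR (0 IMPLIES 0)) AND NOT 1) -> 0
  row 3 [0000011]: (((1 IMPLIES 0) XOR (0 IMPLIES 0)) AND NOT 1) -> 0
  row 4 [0000100]: (((0 IMPLIES 0) XOR (0 IMPLIES 0)) AND NOT 0) -> 0
  (every remaining row is evaluated the same way; all 128 results are listed next)
Full result column, 8 rows per line (x1,x2,x3,x4 fixed per line; x5,x6,x7 runs 000..111 left to right):
  rows 0-7 [x1,x2,x3,x4=0000]: 01000100  (ones: 2)
  rows 8-15 [x1,x2,x3,x4=0001]: 01000100  (ones: 2)
  rows 16-23 [x1,x2,x3,x4=0010]: 10001000  (ones: 2)
  rows 24-31 [x1,x2,x3,x4=0011]: 01000100  (ones: 2)
  rows 32-39 [x1,x2,x3,x4=0100]: 01000100  (ones: 2)
  rows 40-47 [x1,x2,x3,x4=0101]: 01000100  (ones: 2)
  rows 48-55 [x1,x2,x3,x4=0110]: 10001000  (ones: 2)
  rows 56-63 [x1,x2,x3,x4=0111]: 01000100  (ones: 2)
  rows 64-71 [x1,x2,x3,x4=1000]: 00000000  (ones: 0)
  rows 72-79 [x1,x2,x3,x4=1001]: 00000000  (ones: 0)
  rows 80-87 [x1,x2,x3,x4=1010]: 11001100  (ones: 4)
  rows 88-95 [x1,x2,x3,x4=1011]: 00000000  (ones: 0)
  rows 96-103 [x1,x2,x3,x4=1100]: 00000000  (ones: 0)
  rows 104-111 [x1,x2,x3,x4=1101]: 00000000  (ones: 0)
  rows 112-119 [x1,x2,x3,x4=1110]: 11001100  (ones: 4)
  rows 120-127 [x1,x2,x3,x4=1111]: 00000000  (ones: 0)
Count of 1-rows = 2+2+2+2+2+2+2+2+0+0+4+0+0+0+4+0 = 24

24


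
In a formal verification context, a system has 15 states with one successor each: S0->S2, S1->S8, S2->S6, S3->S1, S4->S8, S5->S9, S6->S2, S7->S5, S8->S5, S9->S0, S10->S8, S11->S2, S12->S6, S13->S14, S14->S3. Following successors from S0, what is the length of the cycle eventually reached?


Trace from S0 until a state repeats:
  S0 -> S2 -> S6 -> S2
S2 first seen at step 1, revisited at step 3.
Cycle length = 3 - 1 = 2

2


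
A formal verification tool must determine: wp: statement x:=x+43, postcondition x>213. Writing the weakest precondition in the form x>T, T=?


Formula: wp(x:=E, P) = P[E/x] (substitute E for x in postcondition)
Step 1: Postcondition: x>213
Step 2: Substitute x+43 for x: x+43>213
Step 3: Solve for x: x > 213-43 = 170

170


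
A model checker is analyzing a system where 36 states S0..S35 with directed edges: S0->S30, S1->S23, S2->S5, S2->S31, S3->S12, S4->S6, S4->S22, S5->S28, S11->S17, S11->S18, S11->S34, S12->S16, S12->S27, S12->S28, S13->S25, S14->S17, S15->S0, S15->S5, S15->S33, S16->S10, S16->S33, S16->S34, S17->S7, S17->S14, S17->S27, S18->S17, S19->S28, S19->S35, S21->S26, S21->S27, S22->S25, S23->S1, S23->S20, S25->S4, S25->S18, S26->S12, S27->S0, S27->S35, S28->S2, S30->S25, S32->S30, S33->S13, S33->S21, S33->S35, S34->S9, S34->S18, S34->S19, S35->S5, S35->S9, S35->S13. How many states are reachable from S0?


BFS from S0:
  layer 0: {S0}
  layer 1: {S30}
  layer 2: {S25}
  layer 3: {S4, S18}
  layer 4: {S6, S17, S22}
  layer 5: {S7, S14, S27}
  layer 6: {S35}
  layer 7: {S5, S9, S13}
  layer 8: {S28}
  layer 9: {S2}
  layer 10: {S31}
Reachable set: {S0, S2, S4, S5, S6, S7, S9, S13, S14, S17, S18, S22, S25, S27, S28, S30, S31, S35}
Count = 18

18


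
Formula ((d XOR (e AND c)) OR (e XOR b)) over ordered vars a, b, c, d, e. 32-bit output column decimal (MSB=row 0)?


Formula: ((d XOR (e AND c)) OR (e XOR b)) over a, b, c, d, e (32 rows)
Evaluate each row (bits = a,b,c,d,e, MSB first):
  row 0 [00000]: ((0 XOR (0 AND 0)) OR (0 XOR 0)) -> 0
  row 1 [00001]: ((0 XOR (1 AND 0)) OR (1 XOR 0)) -> 1
  row 2 [00010]: ((1 XOR (0 AND 0)) OR (0 XOR 0)) -> 1
  row 3 [00011]: ((1 XOR (1 AND 0)) OR (1 XOR 0)) -> 1
  row 4 [00100]: ((0 XOR (0 AND 1)) OR (0 XOR 0)) -> 0
  row 5 [00101]: ((0 XOR (1 AND 1)) OR (1 XOR 0)) -> 1
  row 6 [00110]: ((1 XOR (0 AND 1)) OR (0 XOR 0)) -> 1
  row 7 [00111]: ((1 XOR (1 AND 1)) OR (1 XOR 0)) -> 1
  row 8 [01000]: ((0 XOR (0 AND 0)) OR (0 XOR 1)) -> 1
  row 9 [01001]: ((0 XOR (1 AND 0)) OR (1 XOR 1)) -> 0
  row 10 [01010]: ((1 XOR (0 AND 0)) OR (0 XOR 1)) -> 1
  row 11 [01011]: ((1 XOR (1 AND 0)) OR (1 XOR 1)) -> 1
  row 12 [01100]: ((0 XOR (0 AND 1)) OR (0 XOR 1)) -> 1
  row 13 [01101]: ((0 XOR (1 AND 1)) OR (1 XOR 1)) -> 1
  row 14 [01110]: ((1 XOR (0 AND 1)) OR (0 XOR 1)) -> 1
  row 15 [01111]: ((1 XOR (1 AND 1)) OR (1 XOR 1)) -> 0
  row 16 [10000]: ((0 XOR (0 AND 0)) OR (0 XOR 0)) -> 0
  row 17 [10001]: ((0 XOR (1 AND 0)) OR (1 XOR 0)) -> 1
  row 18 [10010]: ((1 XOR (0 AND 0)) OR (0 XOR 0)) -> 1
  row 19 [10011]: ((1 XOR (1 AND 0)) OR (1 XOR 0)) -> 1
  row 20 [10100]: ((0 XOR (0 AND 1)) OR (0 XOR 0)) -> 0
  row 21 [10101]: ((0 XOR (1 AND 1)) OR (1 XOR 0)) -> 1
  row 22 [10110]: ((1 XOR (0 AND 1)) OR (0 XOR 0)) -> 1
  row 23 [10111]: ((1 XOR (1 AND 1)) OR (1 XOR 0)) -> 1
  row 24 [11000]: ((0 XOR (0 AND 0)) OR (0 XOR 1)) -> 1
  row 25 [11001]: ((0 XOR (1 AND 0)) OR (1 XOR 1)) -> 0
  row 26 [11010]: ((1 XOR (0 AND 0)) OR (0 XOR 1)) -> 1
  row 27 [11011]: ((1 XOR (1 AND 0)) OR (1 XOR 1)) -> 1
  row 28 [11100]: ((0 XOR (0 AND 1)) OR (0 XOR 1)) -> 1
  row 29 [11101]: ((0 XOR (1 AND 1)) OR (1 XOR 1)) -> 1
  row 30 [11110]: ((1 XOR (0 AND 1)) OR (0 XOR 1)) -> 1
  row 31 [11111]: ((1 XOR (1 AND 1)) OR (1 XOR 1)) -> 0
Full result column, 4 rows per line (a,b,c fixed per line; d,e runs 00..11 left to right):
  rows 0-3 [a,b,c=000]: 0111  = hex 7
  rows 4-7 [a,b,c=001]: 0111  = hex 7
  rows 8-11 [a,b,c=010]: 1011  = hex B
  rows 12-15 [a,b,c=011]: 1110  = hex E
  rows 16-19 [a,b,c=100]: 0111  = hex 7
  rows 20-23 [a,b,c=101]: 0111  = hex 7
  rows 24-27 [a,b,c=110]: 1011  = hex B
  rows 28-31 [a,b,c=111]: 1110  = hex E
Output column (row 0 .. row 31) = 01110111101111100111011110111110
Output column grouped in 4s = 0111 0111 1011 1110 0111 0111 1011 1110 = 0x77BE77BE
Convert to decimal digit by digit (value = value*16 + digit):
  7 -> 7
  7*16 + 7 = 119
  119*16 + 11 (B) = 1915
  1915*16 + 14 (E) = 30654
  30654*16 + 7 = 490471
  490471*16 + 7 = 7847543
  7847543*16 + 11 (B) = 125560699
  125560699*16 + 14 (E) = 2008971198
Decimal = 2008971198

2008971198


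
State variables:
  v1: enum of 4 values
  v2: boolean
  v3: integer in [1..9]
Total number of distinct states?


State space = product of domain sizes of all variables.
Domain sizes:
  v1 (enum of 4 values): 4
  v2 (boolean): 2
  v3 (integer in [1..9]): 9
Product = 4 * 2 * 9 = 72

72


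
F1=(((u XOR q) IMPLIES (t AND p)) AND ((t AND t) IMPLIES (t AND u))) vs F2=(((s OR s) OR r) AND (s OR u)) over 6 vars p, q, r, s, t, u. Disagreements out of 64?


F1 = (((u XOR q) IMPLIES (t AND p)) AND ((t AND t) IMPLIES (t AND u)))
F2 = (((s OR s) OR r) AND (s OR u))
Evaluate both on each of 64 rows (bits = p,q,r,s,t,u):
  row 0 [000000]: F1=1 F2=0 (differ) -> 1
  row 1 [000001]: F1=0 F2=0 -> 0
  row 2 [000010]: F1=0 F2=0 -> 0
  row 3 [000011]: F1=0 F2=0 -> 0
  row 4 [000100]: F1=1 F2=1 -> 0
  (every remaining row is evaluated the same way; all 64 results are listed next)
Full result column, 8 rows per line (p,q,r fixed per line; s,t,u runs 000..111 left to right):
  rows 0-7 [p,q,r=000]: 10000111  (ones: 4)
  rows 8-15 [p,q,r=001]: 11010111  (ones: 6)
  rows 16-23 [p,q,r=010]: 01011010  (ones: 4)
  rows 24-31 [p,q,r=011]: 00001010  (ones: 2)
  rows 32-39 [p,q,r=100]: 10010110  (ones: 4)
  rows 40-47 [p,q,r=101]: 11000110  (ones: 4)
  rows 48-55 [p,q,r=110]: 01011010  (ones: 4)
  rows 56-63 [p,q,r=111]: 00001010  (ones: 2)
Disagreements = 4+6+4+2+4+4+4+2 = 30

30


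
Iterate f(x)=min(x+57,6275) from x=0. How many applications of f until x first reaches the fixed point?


Step 1: x=0, cap=6275, increment=57
Step 2: x grows by 57 each step until capped at 6275; fixed point is x=6275
Step 3: iterations = ceil(6275/57) = 111

111


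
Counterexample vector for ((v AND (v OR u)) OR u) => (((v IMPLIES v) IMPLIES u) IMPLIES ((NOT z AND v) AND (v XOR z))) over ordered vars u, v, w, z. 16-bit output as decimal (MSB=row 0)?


F1 = ((v AND (v OR u)) OR u)
F2 = (((v IMPLIES v) IMPLIES u) IMPLIES ((NOT z AND v) AND (v XOR z)))
Counterexample to F1=>F2 is where F1=1 and F2=0.
Evaluate each row (bits = u,v,w,z, MSB first):
  row 0 [0000]: F1=0 F2=1 -> F1&~F2 -> 0
  row 1 [0001]: F1=0 F2=1 -> F1&~F2 -> 0
  row 2 [0010]: F1=0 F2=1 -> F1&~F2 -> 0
  row 3 [0011]: F1=0 F2=1 -> F1&~F2 -> 0
  row 4 [0100]: F1=1 F2=1 -> F1&~F2 -> 0
  row 5 [0101]: F1=1 F2=1 -> F1&~F2 -> 0
  row 6 [0110]: F1=1 F2=1 -> F1&~F2 -> 0
  row 7 [0111]: F1=1 F2=1 -> F1&~F2 -> 0
  row 8 [1000]: F1=1 F2=0 -> F1&~F2 -> 1
  row 9 [1001]: F1=1 F2=0 -> F1&~F2 -> 1
  row 10 [1010]: F1=1 F2=0 -> F1&~F2 -> 1
  row 11 [1011]: F1=1 F2=0 -> F1&~F2 -> 1
  row 12 [1100]: F1=1 F2=1 -> F1&~F2 -> 0
  row 13 [1101]: F1=1 F2=0 -> F1&~F2 -> 1
  row 14 [1110]: F1=1 F2=1 -> F1&~F2 -> 0
  row 15 [1111]: F1=1 F2=0 -> F1&~F2 -> 1
Full result column, 4 rows per line (u,v fixed per line; w,z runs 00..11 left to right):
  rows 0-3 [u,v=00]: 0000  = hex 0
  rows 4-7 [u,v=01]: 0000  = hex 0
  rows 8-11 [u,v=10]: 1111  = hex F
  rows 12-15 [u,v=11]: 0101  = hex 5
Counterexample vector (row 0 .. row 15) = 0000000011110101
Output column grouped in 4s = 0000 0000 1111 0101 = 0x00F5
Convert to decimal digit by digit (value = value*16 + digit):
  0 -> 0
  0*16 + 0 = 0
  0*16 + 15 (F) = 15
  15*16 + 5 = 245
Decimal = 245

245


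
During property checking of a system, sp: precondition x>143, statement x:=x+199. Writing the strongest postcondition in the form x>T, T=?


Formula: sp(P, x:=E) = exists old_x. (x = E[old_x/x]) AND P[old_x/x] (old_x is the value of x before the assignment; eliminate old_x by solving x = E[old_x/x] for old_x)
Step 1: Precondition P: x>143, i.e. old_x > 143
Step 2: Assignment gives x = old_x + 199, so old_x = x - 199
Step 3: Substitute into P: x - 199 > 143
Step 4: Simplify: x > 143+199 = 342

342


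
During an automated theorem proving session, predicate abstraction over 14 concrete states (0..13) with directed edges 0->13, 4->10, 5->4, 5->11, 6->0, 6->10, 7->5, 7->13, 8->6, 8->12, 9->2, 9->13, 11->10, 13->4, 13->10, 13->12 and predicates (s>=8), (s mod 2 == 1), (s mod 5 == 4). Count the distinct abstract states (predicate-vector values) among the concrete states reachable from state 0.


BFS from 0:
Concrete reachable: {0, 4, 10, 12, 13}
Abstract via predicates (s>=8), (s mod 2 == 1), (s mod 5 == 4):
  (0,0,0) <- {0}
  (0,0,1) <- {4}
  (1,0,0) <- {10, 12}
  (1,1,0) <- {13}
Distinct abstract states = 4

4


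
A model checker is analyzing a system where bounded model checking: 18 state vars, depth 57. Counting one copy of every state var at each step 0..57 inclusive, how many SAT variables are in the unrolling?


BMC unrolls to depth k, creating one copy of each state var for steps 0..k.
Step count = 57 + 1 = 58 (steps 0 through 57)
Vars per step = 18
Total = 18 * 58 = 1044

1044


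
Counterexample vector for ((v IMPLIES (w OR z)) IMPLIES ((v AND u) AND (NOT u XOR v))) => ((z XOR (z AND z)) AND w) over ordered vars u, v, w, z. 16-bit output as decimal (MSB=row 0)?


F1 = ((v IMPLIES (w OR z)) IMPLIES ((v AND u) AND (NOT u XOR v)))
F2 = ((z XOR (z AND z)) AND w)
Counterexample to F1=>F2 is where F1=1 and F2=0.
Evaluate each row (bits = u,v,w,z, MSB first):
  row 0 [0000]: F1=0 F2=0 -> F1&~F2 -> 0
  row 1 [0001]: F1=0 F2=0 -> F1&~F2 -> 0
  row 2 [0010]: F1=0 F2=0 -> F1&~F2 -> 0
  row 3 [0011]: F1=0 F2=0 -> F1&~F2 -> 0
  row 4 [0100]: F1=1 F2=0 -> F1&~F2 -> 1
  row 5 [0101]: F1=0 F2=0 -> F1&~F2 -> 0
  row 6 [0110]: F1=0 F2=0 -> F1&~F2 -> 0
  row 7 [0111]: F1=0 F2=0 -> F1&~F2 -> 0
  row 8 [1000]: F1=0 F2=0 -> F1&~F2 -> 0
  row 9 [1001]: F1=0 F2=0 -> F1&~F2 -> 0
  row 10 [1010]: F1=0 F2=0 -> F1&~F2 -> 0
  row 11 [1011]: F1=0 F2=0 -> F1&~F2 -> 0
  row 12 [1100]: F1=1 F2=0 -> F1&~F2 -> 1
  row 13 [1101]: F1=1 F2=0 -> F1&~F2 -> 1
  row 14 [1110]: F1=1 F2=0 -> F1&~F2 -> 1
  row 15 [1111]: F1=1 F2=0 -> F1&~F2 -> 1
Full result column, 4 rows per line (u,v fixed per line; w,z runs 00..11 left to right):
  rows 0-3 [u,v=00]: 0000  = hex 0
  rows 4-7 [u,v=01]: 1000  = hex 8
  rows 8-11 [u,v=10]: 0000  = hex 0
  rows 12-15 [u,v=11]: 1111  = hex F
Counterexample vector (row 0 .. row 15) = 0000100000001111
Output column grouped in 4s = 0000 1000 0000 1111 = 0x080F
Convert to decimal digit by digit (value = value*16 + digit):
  0 -> 0
  0*16 + 8 = 8
  8*16 + 0 = 128
  128*16 + 15 (F) = 2063
Decimal = 2063

2063


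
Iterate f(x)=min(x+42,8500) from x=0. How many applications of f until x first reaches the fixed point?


Step 1: x=0, cap=8500, increment=42
Step 2: x grows by 42 each step until capped at 8500; fixed point is x=8500
Step 3: iterations = ceil(8500/42) = 203

203


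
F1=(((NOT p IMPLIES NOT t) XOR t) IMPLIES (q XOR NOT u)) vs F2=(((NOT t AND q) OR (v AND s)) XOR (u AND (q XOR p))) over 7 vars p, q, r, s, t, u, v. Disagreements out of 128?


F1 = (((NOT p IMPLIES NOT t) XOR t) IMPLIES (q XOR NOT u))
F2 = (((NOT t AND q) OR (v AND s)) XOR (u AND (q XOR p)))
Evaluate both on each of 128 rows (bits = p,q,r,s,t,u,v):
  row 0 [0000000]: F1=1 F2=0 (differ) -> 1
  row 1 [0000001]: F1=1 F2=0 (differ) -> 1
  row 2 [0000010]: F1=0 F2=0 -> 0
  row 3 [0000011]: F1=0 F2=0 -> 0
  row 4 [0000100]: F1=1 F2=0 (differ) -> 1
  (every remaining row is evaluated the same way; all 128 results are listed next)
Full result column, 8 rows per line (p,q,r,s fixed per line; t,u,v runs 000..111 left to right):
  rows 0-7 [p,q,r,s=0000]: 11001100  (ones: 4)
  rows 8-15 [p,q,r,s=0001]: 10011001  (ones: 4)
  rows 16-23 [p,q,r,s=0010]: 11001100  (ones: 4)
  rows 24-31 [p,q,r,s=0011]: 10011001  (ones: 4)
  rows 32-39 [p,q,r,s=0100]: 11110000  (ones: 4)
  rows 40-47 [p,q,r,s=0101]: 11110101  (ones: 6)
  rows 48-55 [p,q,r,s=0110]: 11110000  (ones: 4)
  rows 56-63 [p,q,r,s=0111]: 11110101  (ones: 6)
  rows 64-71 [p,q,r,s=1000]: 11111100  (ones: 6)
  rows 72-79 [p,q,r,s=1001]: 10101001  (ones: 4)
  rows 80-87 [p,q,r,s=1010]: 11111100  (ones: 6)
  rows 88-95 [p,q,r,s=1011]: 10101001  (ones: 4)
  rows 96-103 [p,q,r,s=1100]: 11001111  (ones: 6)
  rows 104-111 [p,q,r,s=1101]: 11001010  (ones: 4)
  rows 112-119 [p,q,r,s=1110]: 11001111  (ones: 6)
  rows 120-127 [p,q,r,s=1111]: 11001010  (ones: 4)
Disagreements = 4+4+4+4+4+6+4+6+6+4+6+4+6+4+6+4 = 76

76


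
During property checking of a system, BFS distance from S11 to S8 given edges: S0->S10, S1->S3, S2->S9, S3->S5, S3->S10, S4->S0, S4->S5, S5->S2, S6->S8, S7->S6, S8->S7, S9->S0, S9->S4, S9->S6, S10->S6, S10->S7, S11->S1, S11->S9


BFS layer-by-layer from S11:
  dist 0: {S11}
  dist 1: {S1, S9}
  dist 2: {S0, S3, S4, S6}
  dist 3: {S5, S8, S10}
  -> S8 reached at distance 3
Shortest path length = 3

3


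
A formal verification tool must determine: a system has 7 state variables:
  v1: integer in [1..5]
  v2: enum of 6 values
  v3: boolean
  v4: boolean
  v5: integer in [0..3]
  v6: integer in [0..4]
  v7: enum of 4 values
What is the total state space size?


State space = product of domain sizes of all variables.
Domain sizes:
  v1 (integer in [1..5]): 5
  v2 (enum of 6 values): 6
  v3 (boolean): 2
  v4 (boolean): 2
  v5 (integer in [0..3]): 4
  v6 (integer in [0..4]): 5
  v7 (enum of 4 values): 4
Product = 5 * 6 * 2 * 2 * 4 * 5 * 4 = 9600

9600


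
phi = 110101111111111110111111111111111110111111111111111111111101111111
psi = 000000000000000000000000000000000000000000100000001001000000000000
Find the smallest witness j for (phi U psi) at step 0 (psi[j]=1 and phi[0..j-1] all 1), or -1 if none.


(phi U psi) at 0: need smallest j with psi[j]=1 and phi[i]=1 for all i in [0,j).
Scan from step 0:
  step 0: phi=1, psi=0 -> continue
  step 1: phi=1, psi=0 -> continue
  step 2: phi=0 -> phi-prefix broken from here
  step 42: psi=1 but phi already failed -> not a witness
  step 50: psi=1 but phi already failed -> not a witness
  step 53: psi=1 but phi already failed -> not a witness
  end of trace: no witness -> -1
Witness step = -1

-1


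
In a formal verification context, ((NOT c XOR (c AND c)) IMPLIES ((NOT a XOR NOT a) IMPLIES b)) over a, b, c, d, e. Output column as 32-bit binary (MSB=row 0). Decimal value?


Formula: ((NOT c XOR (c AND c)) IMPLIES ((NOT a XOR NOT a) IMPLIES b)) over a, b, c, d, e (32 rows)
Evaluate each row (bits = a,b,c,d,e, MSB first):
  row 0 [00000]: ((NOT 0 XOR (0 AND 0)) IMPLIES ((NOT 0 XOR NOT 0) IMPLIES 0)) -> 1
  row 1 [00001]: ((NOT 0 XOR (0 AND 0)) IMPLIES ((NOT 0 XOR NOT 0) IMPLIES 0)) -> 1
  row 2 [00010]: ((NOT 0 XOR (0 AND 0)) IMPLIES ((NOT 0 XOR NOT 0) IMPLIES 0)) -> 1
  row 3 [00011]: ((NOT 0 XOR (0 AND 0)) IMPLIES ((NOT 0 XOR NOT 0) IMPLIES 0)) -> 1
  row 4 [00100]: ((NOT 1 XOR (1 AND 1)) IMPLIES ((NOT 0 XOR NOT 0) IMPLIES 0)) -> 1
  row 5 [00101]: ((NOT 1 XOR (1 AND 1)) IMPLIES ((NOT 0 XOR NOT 0) IMPLIES 0)) -> 1
  row 6 [00110]: ((NOT 1 XOR (1 AND 1)) IMPLIES ((NOT 0 XOR NOT 0) IMPLIES 0)) -> 1
  row 7 [00111]: ((NOT 1 XOR (1 AND 1)) IMPLIES ((NOT 0 XOR NOT 0) IMPLIES 0)) -> 1
  row 8 [01000]: ((NOT 0 XOR (0 AND 0)) IMPLIES ((NOT 0 XOR NOT 0) IMPLIES 1)) -> 1
  row 9 [01001]: ((NOT 0 XOR (0 AND 0)) IMPLIES ((NOT 0 XOR NOT 0) IMPLIES 1)) -> 1
  row 10 [01010]: ((NOT 0 XOR (0 AND 0)) IMPLIES ((NOT 0 XOR NOT 0) IMPLIES 1)) -> 1
  row 11 [01011]: ((NOT 0 XOR (0 AND 0)) IMPLIES ((NOT 0 XOR NOT 0) IMPLIES 1)) -> 1
  row 12 [01100]: ((NOT 1 XOR (1 AND 1)) IMPLIES ((NOT 0 XOR NOT 0) IMPLIES 1)) -> 1
  row 13 [01101]: ((NOT 1 XOR (1 AND 1)) IMPLIES ((NOT 0 XOR NOT 0) IMPLIES 1)) -> 1
  row 14 [01110]: ((NOT 1 XOR (1 AND 1)) IMPLIES ((NOT 0 XOR NOT 0) IMPLIES 1)) -> 1
  row 15 [01111]: ((NOT 1 XOR (1 AND 1)) IMPLIES ((NOT 0 XOR NOT 0) IMPLIES 1)) -> 1
  row 16 [10000]: ((NOT 0 XOR (0 AND 0)) IMPLIES ((NOT 1 XOR NOT 1) IMPLIES 0)) -> 1
  row 17 [10001]: ((NOT 0 XOR (0 AND 0)) IMPLIES ((NOT 1 XOR NOT 1) IMPLIES 0)) -> 1
  row 18 [10010]: ((NOT 0 XOR (0 AND 0)) IMPLIES ((NOT 1 XOR NOT 1) IMPLIES 0)) -> 1
  row 19 [10011]: ((NOT 0 XOR (0 AND 0)) IMPLIES ((NOT 1 XOR NOT 1) IMPLIES 0)) -> 1
  row 20 [10100]: ((NOT 1 XOR (1 AND 1)) IMPLIES ((NOT 1 XOR NOT 1) IMPLIES 0)) -> 1
  row 21 [10101]: ((NOT 1 XOR (1 AND 1)) IMPLIES ((NOT 1 XOR NOT 1) IMPLIES 0)) -> 1
  row 22 [10110]: ((NOT 1 XOR (1 AND 1)) IMPLIES ((NOT 1 XOR NOT 1) IMPLIES 0)) -> 1
  row 23 [10111]: ((NOT 1 XOR (1 AND 1)) IMPLIES ((NOT 1 XOR NOT 1) IMPLIES 0)) -> 1
  row 24 [11000]: ((NOT 0 XOR (0 AND 0)) IMPLIES ((NOT 1 XOR NOT 1) IMPLIES 1)) -> 1
  row 25 [11001]: ((NOT 0 XOR (0 AND 0)) IMPLIES ((NOT 1 XOR NOT 1) IMPLIES 1)) -> 1
  row 26 [11010]: ((NOT 0 XOR (0 AND 0)) IMPLIES ((NOT 1 XOR NOT 1) IMPLIES 1)) -> 1
  row 27 [11011]: ((NOT 0 XOR (0 AND 0)) IMPLIES ((NOT 1 XOR NOT 1) IMPLIES 1)) -> 1
  row 28 [11100]: ((NOT 1 XOR (1 AND 1)) IMPLIES ((NOT 1 XOR NOT 1) IMPLIES 1)) -> 1
  row 29 [11101]: ((NOT 1 XOR (1 AND 1)) IMPLIES ((NOT 1 XOR NOT 1) IMPLIES 1)) -> 1
  row 30 [11110]: ((NOT 1 XOR (1 AND 1)) IMPLIES ((NOT 1 XOR NOT 1) IMPLIES 1)) -> 1
  row 31 [11111]: ((NOT 1 XOR (1 AND 1)) IMPLIES ((NOT 1 XOR NOT 1) IMPLIES 1)) -> 1
Full result column, 4 rows per line (a,b,c fixed per line; d,e runs 00..11 left to right):
  rows 0-3 [a,b,c=000]: 1111  = hex F
  rows 4-7 [a,b,c=001]: 1111  = hex F
  rows 8-11 [a,b,c=010]: 1111  = hex F
  rows 12-15 [a,b,c=011]: 1111  = hex F
  rows 16-19 [a,b,c=100]: 1111  = hex F
  rows 20-23 [a,b,c=101]: 1111  = hex F
  rows 24-27 [a,b,c=110]: 1111  = hex F
  rows 28-31 [a,b,c=111]: 1111  = hex F
Output column (row 0 .. row 31) = 11111111111111111111111111111111
Output column grouped in 4s = 1111 1111 1111 1111 1111 1111 1111 1111 = 0xFFFFFFFF
Convert to decimal digit by digit (value = value*16 + digit):
  F -> 15
  15*16 + 15 (F) = 255
  255*16 + 15 (F) = 4095
  4095*16 + 15 (F) = 65535
  65535*16 + 15 (F) = 1048575
  1048575*16 + 15 (F) = 16777215
  16777215*16 + 15 (F) = 268435455
  268435455*16 + 15 (F) = 4294967295
Decimal = 4294967295

4294967295


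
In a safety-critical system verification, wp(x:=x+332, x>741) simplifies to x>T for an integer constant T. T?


Formula: wp(x:=E, P) = P[E/x] (substitute E for x in postcondition)
Step 1: Postcondition: x>741
Step 2: Substitute x+332 for x: x+332>741
Step 3: Solve for x: x > 741-332 = 409

409


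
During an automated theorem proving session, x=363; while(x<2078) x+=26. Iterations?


Step 1: x goes from 363 toward 2078 by 26; the body runs while x<2078, so iterations = ceil((bound-start)/step)
Step 2: Distance=1715
Step 3: ceil(1715/26)=66

66


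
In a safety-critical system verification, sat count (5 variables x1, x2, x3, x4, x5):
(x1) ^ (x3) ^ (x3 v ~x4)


CNF with 3 clauses over 5 vars (32 assignments).
An assignment satisfies CNF iff every clause has >=1 true literal.
Check each row (bits = x1,x2,x3,x4,x5; clause T/F shown):
  row 0 [00000]: clauses=FFT -> 0
  row 1 [00001]: clauses=FFT -> 0
  row 2 [00010]: clauses=FFF -> 0
  row 3 [00011]: clauses=FFF -> 0
  row 4 [00100]: clauses=FTT -> 0
  row 5 [00101]: clauses=FTT -> 0
  row 6 [00110]: clauses=FTT -> 0
  row 7 [00111]: clauses=FTT -> 0
  row 8 [01000]: clauses=FFT -> 0
  row 9 [01001]: clauses=FFT -> 0
  row 10 [01010]: clauses=FFF -> 0
  row 11 [01011]: clauses=FFF -> 0
  row 12 [01100]: clauses=FTT -> 0
  row 13 [01101]: clauses=FTT -> 0
  row 14 [01110]: clauses=FTT -> 0
  row 15 [01111]: clauses=FTT -> 0
  row 16 [10000]: clauses=TFT -> 0
  row 17 [10001]: clauses=TFT -> 0
  row 18 [10010]: clauses=TFF -> 0
  row 19 [10011]: clauses=TFF -> 0
  row 20 [10100]: clauses=TTT -> 1
  row 21 [10101]: clauses=TTT -> 1
  row 22 [10110]: clauses=TTT -> 1
  row 23 [10111]: clauses=TTT -> 1
  row 24 [11000]: clauses=TFT -> 0
  row 25 [11001]: clauses=TFT -> 0
  row 26 [11010]: clauses=TFF -> 0
  row 27 [11011]: clauses=TFF -> 0
  row 28 [11100]: clauses=TTT -> 1
  row 29 [11101]: clauses=TTT -> 1
  row 30 [11110]: clauses=TTT -> 1
  row 31 [11111]: clauses=TTT -> 1
Full result column, 8 rows per line (x1,x2 fixed per line; x3,x4,x5 runs 000..111 left to right):
  rows 0-7 [x1,x2=00]: 00000000  (ones: 0)
  rows 8-15 [x1,x2=01]: 00000000  (ones: 0)
  rows 16-23 [x1,x2=10]: 00001111  (ones: 4)
  rows 24-31 [x1,x2=11]: 00001111  (ones: 4)
Satisfying assignments = 0+0+4+4 = 8

8


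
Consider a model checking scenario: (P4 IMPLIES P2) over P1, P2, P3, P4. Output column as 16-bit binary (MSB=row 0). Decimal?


Formula: (P4 IMPLIES P2) over P1, P2, P3, P4 (16 rows)
Evaluate each row (bits = P1,P2,P3,P4, MSB first):
  row 0 [0000]: (0 IMPLIES 0) -> 1
  row 1 [0001]: (1 IMPLIES 0) -> 0
  row 2 [0010]: (0 IMPLIES 0) -> 1
  row 3 [0011]: (1 IMPLIES 0) -> 0
  row 4 [0100]: (0 IMPLIES 1) -> 1
  row 5 [0101]: (1 IMPLIES 1) -> 1
  row 6 [0110]: (0 IMPLIES 1) -> 1
  row 7 [0111]: (1 IMPLIES 1) -> 1
  row 8 [1000]: (0 IMPLIES 0) -> 1
  row 9 [1001]: (1 IMPLIES 0) -> 0
  row 10 [1010]: (0 IMPLIES 0) -> 1
  row 11 [1011]: (1 IMPLIES 0) -> 0
  row 12 [1100]: (0 IMPLIES 1) -> 1
  row 13 [1101]: (1 IMPLIES 1) -> 1
  row 14 [1110]: (0 IMPLIES 1) -> 1
  row 15 [1111]: (1 IMPLIES 1) -> 1
Full result column, 4 rows per line (P1,P2 fixed per line; P3,P4 runs 00..11 left to right):
  rows 0-3 [P1,P2=00]: 1010  = hex A
  rows 4-7 [P1,P2=01]: 1111  = hex F
  rows 8-11 [P1,P2=10]: 1010  = hex A
  rows 12-15 [P1,P2=11]: 1111  = hex F
Output column (row 0 .. row 15) = 1010111110101111
Output column grouped in 4s = 1010 1111 1010 1111 = 0xAFAF
Convert to decimal digit by digit (value = value*16 + digit):
  A -> 10
  10*16 + 15 (F) = 175
  175*16 + 10 (A) = 2810
  2810*16 + 15 (F) = 44975
Decimal = 44975

44975


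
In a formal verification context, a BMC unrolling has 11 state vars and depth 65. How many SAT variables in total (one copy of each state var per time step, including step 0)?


BMC unrolls to depth k, creating one copy of each state var for steps 0..k.
Step count = 65 + 1 = 66 (steps 0 through 65)
Vars per step = 11
Total = 11 * 66 = 726

726


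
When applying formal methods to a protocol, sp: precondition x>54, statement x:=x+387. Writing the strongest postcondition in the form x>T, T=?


Formula: sp(P, x:=E) = exists old_x. (x = E[old_x/x]) AND P[old_x/x] (old_x is the value of x before the assignment; eliminate old_x by solving x = E[old_x/x] for old_x)
Step 1: Precondition P: x>54, i.e. old_x > 54
Step 2: Assignment gives x = old_x + 387, so old_x = x - 387
Step 3: Substitute into P: x - 387 > 54
Step 4: Simplify: x > 54+387 = 441

441


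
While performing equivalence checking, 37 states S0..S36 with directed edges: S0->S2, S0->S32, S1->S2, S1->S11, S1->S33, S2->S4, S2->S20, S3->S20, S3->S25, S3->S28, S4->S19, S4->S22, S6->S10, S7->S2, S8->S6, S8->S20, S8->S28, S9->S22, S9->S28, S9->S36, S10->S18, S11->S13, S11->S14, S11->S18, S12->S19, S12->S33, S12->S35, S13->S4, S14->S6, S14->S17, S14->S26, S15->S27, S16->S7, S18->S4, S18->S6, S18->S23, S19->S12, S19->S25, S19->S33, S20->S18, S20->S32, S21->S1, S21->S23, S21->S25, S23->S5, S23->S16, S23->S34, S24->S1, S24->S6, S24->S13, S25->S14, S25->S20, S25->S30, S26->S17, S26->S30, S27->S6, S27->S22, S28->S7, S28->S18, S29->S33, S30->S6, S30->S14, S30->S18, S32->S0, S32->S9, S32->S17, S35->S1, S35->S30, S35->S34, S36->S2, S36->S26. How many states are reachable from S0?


BFS from S0:
  layer 0: {S0}
  layer 1: {S2, S32}
  layer 2: {S4, S9, S17, S20}
  layer 3: {S18, S19, S22, S28, S36}
  layer 4: {S6, S7, S12, S23, S25, S26, S33}
  layer 5: {S5, S10, S14, S16, S30, S34, S35}
  layer 6: {S1}
  layer 7: {S11}
  layer 8: {S13}
Reachable set: {S0, S1, S2, S4, S5, S6, S7, S9, S10, S11, S12, S13, S14, S16, S17, S18, S19, S20, S22, S23, S25, S26, S28, S30, S32, S33, S34, S35, S36}
Count = 29

29


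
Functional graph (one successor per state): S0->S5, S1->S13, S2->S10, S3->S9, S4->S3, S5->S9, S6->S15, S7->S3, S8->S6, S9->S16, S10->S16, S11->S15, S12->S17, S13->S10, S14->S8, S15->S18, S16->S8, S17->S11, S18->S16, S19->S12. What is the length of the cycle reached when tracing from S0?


Trace from S0 until a state repeats:
  S0 -> S5 -> S9 -> S16 -> S8 -> S6 -> S15 -> S18 -> S16
S16 first seen at step 3, revisited at step 8.
Cycle length = 8 - 3 = 5

5


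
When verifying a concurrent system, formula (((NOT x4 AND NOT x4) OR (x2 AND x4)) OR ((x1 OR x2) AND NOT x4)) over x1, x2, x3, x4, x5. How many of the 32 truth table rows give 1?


Formula: (((NOT x4 AND NOT x4) OR (x2 AND x4)) OR ((x1 OR x2) AND NOT x4)) over 5 vars (32 rows)
Evaluate each row (x1, x2, x3, x4, x5 as bits, MSB first):
  row 0 [00000]: (((NOT 0 AND NOT 0) OR (0 AND 0)) OR ((0 OR 0) AND NOT 0)) -> 1
  row 1 [00001]: (((NOT 0 AND NOT 0) OR (0 AND 0)) OR ((0 OR 0) AND NOT 0)) -> 1
  row 2 [00010]: (((NOT 1 AND NOT 1) OR (0 AND 1)) OR ((0 OR 0) AND NOT 1)) -> 0
  row 3 [00011]: (((NOT 1 AND NOT 1) OR (0 AND 1)) OR ((0 OR 0) AND NOT 1)) -> 0
  row 4 [00100]: (((NOT 0 AND NOT 0) OR (0 AND 0)) OR ((0 OR 0) AND NOT 0)) -> 1
  row 5 [00101]: (((NOT 0 AND NOT 0) OR (0 AND 0)) OR ((0 OR 0) AND NOT 0)) -> 1
  row 6 [00110]: (((NOT 1 AND NOT 1) OR (0 AND 1)) OR ((0 OR 0) AND NOT 1)) -> 0
  row 7 [00111]: (((NOT 1 AND NOT 1) OR (0 AND 1)) OR ((0 OR 0) AND NOT 1)) -> 0
  row 8 [01000]: (((NOT 0 AND NOT 0) OR (1 AND 0)) OR ((0 OR 1) AND NOT 0)) -> 1
  row 9 [01001]: (((NOT 0 AND NOT 0) OR (1 AND 0)) OR ((0 OR 1) AND NOT 0)) -> 1
  row 10 [01010]: (((NOT 1 AND NOT 1) OR (1 AND 1)) OR ((0 OR 1) AND NOT 1)) -> 1
  row 11 [01011]: (((NOT 1 AND NOT 1) OR (1 AND 1)) OR ((0 OR 1) AND NOT 1)) -> 1
  row 12 [01100]: (((NOT 0 AND NOT 0) OR (1 AND 0)) OR ((0 OR 1) AND NOT 0)) -> 1
  row 13 [01101]: (((NOT 0 AND NOT 0) OR (1 AND 0)) OR ((0 OR 1) AND NOT 0)) -> 1
  row 14 [01110]: (((NOT 1 AND NOT 1) OR (1 AND 1)) OR ((0 OR 1) AND NOT 1)) -> 1
  row 15 [01111]: (((NOT 1 AND NOT 1) OR (1 AND 1)) OR ((0 OR 1) AND NOT 1)) -> 1
  row 16 [10000]: (((NOT 0 AND NOT 0) OR (0 AND 0)) OR ((1 OR 0) AND NOT 0)) -> 1
  row 17 [10001]: (((NOT 0 AND NOT 0) OR (0 AND 0)) OR ((1 OR 0) AND NOT 0)) -> 1
  row 18 [10010]: (((NOT 1 AND NOT 1) OR (0 AND 1)) OR ((1 OR 0) AND NOT 1)) -> 0
  row 19 [10011]: (((NOT 1 AND NOT 1) OR (0 AND 1)) OR ((1 OR 0) AND NOT 1)) -> 0
  row 20 [10100]: (((NOT 0 AND NOT 0) OR (0 AND 0)) OR ((1 OR 0) AND NOT 0)) -> 1
  row 21 [10101]: (((NOT 0 AND NOT 0) OR (0 AND 0)) OR ((1 OR 0) AND NOT 0)) -> 1
  row 22 [10110]: (((NOT 1 AND NOT 1) OR (0 AND 1)) OR ((1 OR 0) AND NOT 1)) -> 0
  row 23 [10111]: (((NOT 1 AND NOT 1) OR (0 AND 1)) OR ((1 OR 0) AND NOT 1)) -> 0
  row 24 [11000]: (((NOT 0 AND NOT 0) OR (1 AND 0)) OR ((1 OR 1) AND NOT 0)) -> 1
  row 25 [11001]: (((NOT 0 AND NOT 0) OR (1 AND 0)) OR ((1 OR 1) AND NOT 0)) -> 1
  row 26 [11010]: (((NOT 1 AND NOT 1) OR (1 AND 1)) OR ((1 OR 1) AND NOT 1)) -> 1
  row 27 [11011]: (((NOT 1 AND NOT 1) OR (1 AND 1)) OR ((1 OR 1) AND NOT 1)) -> 1
  row 28 [11100]: (((NOT 0 AND NOT 0) OR (1 AND 0)) OR ((1 OR 1) AND NOT 0)) -> 1
  row 29 [11101]: (((NOT 0 AND NOT 0) OR (1 AND 0)) OR ((1 OR 1) AND NOT 0)) -> 1
  row 30 [11110]: (((NOT 1 AND NOT 1) OR (1 AND 1)) OR ((1 OR 1) AND NOT 1)) -> 1
  row 31 [11111]: (((NOT 1 AND NOT 1) OR (1 AND 1)) OR ((1 OR 1) AND NOT 1)) -> 1
Full result column, 8 rows per line (x1,x2 fixed per line; x3,x4,x5 runs 000..111 left to right):
  rows 0-7 [x1,x2=00]: 11001100  (ones: 4)
  rows 8-15 [x1,x2=01]: 11111111  (ones: 8)
  rows 16-23 [x1,x2=10]: 11001100  (ones: 4)
  rows 24-31 [x1,x2=11]: 11111111  (ones: 8)
Count of 1-rows = 4+8+4+8 = 24

24


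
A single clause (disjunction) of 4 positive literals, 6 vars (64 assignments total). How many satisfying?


Step 1: Total=2^6=64
Step 2: Unsat when all 4 false: 2^2=4
Step 3: Sat=64-4=60

60


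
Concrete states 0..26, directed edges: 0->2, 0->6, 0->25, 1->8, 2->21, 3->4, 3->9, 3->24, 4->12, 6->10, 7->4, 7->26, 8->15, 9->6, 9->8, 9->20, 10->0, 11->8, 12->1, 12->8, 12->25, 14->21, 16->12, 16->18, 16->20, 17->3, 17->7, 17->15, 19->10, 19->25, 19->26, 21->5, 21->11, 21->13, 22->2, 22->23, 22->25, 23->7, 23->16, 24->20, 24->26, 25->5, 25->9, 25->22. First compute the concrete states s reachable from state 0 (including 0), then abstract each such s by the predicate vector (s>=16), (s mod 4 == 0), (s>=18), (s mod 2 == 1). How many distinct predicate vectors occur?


BFS from 0:
Concrete reachable: {0, 1, 2, 4, 5, 6, 7, 8, 9, 10, 11, 12, 13, 15, 16, 18, 20, 21, 22, 23, 25, 26}
Abstract via predicates (s>=16), (s mod 4 == 0), (s>=18), (s mod 2 == 1):
  (0,0,0,0) <- {2, 6, 10}
  (0,0,0,1) <- {1, 5, 7, 9, 11, 13, 15}
  (0,1,0,0) <- {0, 4, 8, 12}
  (1,0,1,0) <- {18, 22, 26}
  (1,0,1,1) <- {21, 23, 25}
  (1,1,0,0) <- {16}
  (1,1,1,0) <- {20}
Distinct abstract states = 7

7


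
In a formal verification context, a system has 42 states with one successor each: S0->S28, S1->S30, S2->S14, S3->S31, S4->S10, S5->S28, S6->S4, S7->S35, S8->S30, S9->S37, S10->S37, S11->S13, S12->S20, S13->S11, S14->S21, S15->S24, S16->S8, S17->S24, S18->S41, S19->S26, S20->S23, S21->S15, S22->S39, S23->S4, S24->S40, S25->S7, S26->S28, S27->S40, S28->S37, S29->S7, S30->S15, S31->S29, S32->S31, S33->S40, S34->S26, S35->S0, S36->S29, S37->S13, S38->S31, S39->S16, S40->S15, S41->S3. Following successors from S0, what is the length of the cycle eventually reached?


Trace from S0 until a state repeats:
  S0 -> S28 -> S37 -> S13 -> S11 -> S13
S13 first seen at step 3, revisited at step 5.
Cycle length = 5 - 3 = 2

2


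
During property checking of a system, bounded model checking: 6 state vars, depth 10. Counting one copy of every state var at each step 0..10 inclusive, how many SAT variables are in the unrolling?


BMC unrolls to depth k, creating one copy of each state var for steps 0..k.
Step count = 10 + 1 = 11 (steps 0 through 10)
Vars per step = 6
Total = 6 * 11 = 66

66


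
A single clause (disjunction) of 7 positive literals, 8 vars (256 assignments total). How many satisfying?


Step 1: Total=2^8=256
Step 2: Unsat when all 7 false: 2^1=2
Step 3: Sat=256-2=254

254


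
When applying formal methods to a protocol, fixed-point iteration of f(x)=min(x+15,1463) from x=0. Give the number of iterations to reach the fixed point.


Step 1: x=0, cap=1463, increment=15
Step 2: x grows by 15 each step until capped at 1463; fixed point is x=1463
Step 3: iterations = ceil(1463/15) = 98

98


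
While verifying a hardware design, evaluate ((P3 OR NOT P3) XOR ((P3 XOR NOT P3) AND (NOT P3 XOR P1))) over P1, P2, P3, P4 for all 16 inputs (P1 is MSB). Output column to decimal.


Formula: ((P3 OR NOT P3) XOR ((P3 XOR NOT P3) AND (NOT P3 XOR P1))) over P1, P2, P3, P4 (16 rows)
Evaluate each row (bits = P1,P2,P3,P4, MSB first):
  row 0 [0000]: ((0 OR NOT 0) XOR ((0 XOR NOT 0) AND (NOT 0 XOR 0))) -> 0
  row 1 [0001]: ((0 OR NOT 0) XOR ((0 XOR NOT 0) AND (NOT 0 XOR 0))) -> 0
  row 2 [0010]: ((1 OR NOT 1) XOR ((1 XOR NOT 1) AND (NOT 1 XOR 0))) -> 1
  row 3 [0011]: ((1 OR NOT 1) XOR ((1 XOR NOT 1) AND (NOT 1 XOR 0))) -> 1
  row 4 [0100]: ((0 OR NOT 0) XOR ((0 XOR NOT 0) AND (NOT 0 XOR 0))) -> 0
  row 5 [0101]: ((0 OR NOT 0) XOR ((0 XOR NOT 0) AND (NOT 0 XOR 0))) -> 0
  row 6 [0110]: ((1 OR NOT 1) XOR ((1 XOR NOT 1) AND (NOT 1 XOR 0))) -> 1
  row 7 [0111]: ((1 OR NOT 1) XOR ((1 XOR NOT 1) AND (NOT 1 XOR 0))) -> 1
  row 8 [1000]: ((0 OR NOT 0) XOR ((0 XOR NOT 0) AND (NOT 0 XOR 1))) -> 1
  row 9 [1001]: ((0 OR NOT 0) XOR ((0 XOR NOT 0) AND (NOT 0 XOR 1))) -> 1
  row 10 [1010]: ((1 OR NOT 1) XOR ((1 XOR NOT 1) AND (NOT 1 XOR 1))) -> 0
  row 11 [1011]: ((1 OR NOT 1) XOR ((1 XOR NOT 1) AND (NOT 1 XOR 1))) -> 0
  row 12 [1100]: ((0 OR NOT 0) XOR ((0 XOR NOT 0) AND (NOT 0 XOR 1))) -> 1
  row 13 [1101]: ((0 OR NOT 0) XOR ((0 XOR NOT 0) AND (NOT 0 XOR 1))) -> 1
  row 14 [1110]: ((1 OR NOT 1) XOR ((1 XOR NOT 1) AND (NOT 1 XOR 1))) -> 0
  row 15 [1111]: ((1 OR NOT 1) XOR ((1 XOR NOT 1) AND (NOT 1 XOR 1))) -> 0
Full result column, 4 rows per line (P1,P2 fixed per line; P3,P4 runs 00..11 left to right):
  rows 0-3 [P1,P2=00]: 0011  = hex 3
  rows 4-7 [P1,P2=01]: 0011  = hex 3
  rows 8-11 [P1,P2=10]: 1100  = hex C
  rows 12-15 [P1,P2=11]: 1100  = hex C
Output column (row 0 .. row 15) = 0011001111001100
Output column grouped in 4s = 0011 0011 1100 1100 = 0x33CC
Convert to decimal digit by digit (value = value*16 + digit):
  3 -> 3
  3*16 + 3 = 51
  51*16 + 12 (C) = 828
  828*16 + 12 (C) = 13260
Decimal = 13260

13260
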